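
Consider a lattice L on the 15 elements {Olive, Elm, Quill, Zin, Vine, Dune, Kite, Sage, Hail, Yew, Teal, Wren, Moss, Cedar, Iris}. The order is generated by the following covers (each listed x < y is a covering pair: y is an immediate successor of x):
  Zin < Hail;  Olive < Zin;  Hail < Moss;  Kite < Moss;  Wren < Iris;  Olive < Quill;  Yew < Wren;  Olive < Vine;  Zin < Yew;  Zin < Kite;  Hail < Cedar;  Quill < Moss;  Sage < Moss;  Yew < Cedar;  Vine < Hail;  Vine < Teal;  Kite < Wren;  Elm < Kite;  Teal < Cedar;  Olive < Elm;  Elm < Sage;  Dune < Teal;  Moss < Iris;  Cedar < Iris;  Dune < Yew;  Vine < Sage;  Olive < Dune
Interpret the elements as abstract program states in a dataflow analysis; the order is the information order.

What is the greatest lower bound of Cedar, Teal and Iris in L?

Teal

Common lower bounds of {Cedar, Teal, Iris}: Dune, Olive, Teal, Vine.
The greatest among these is Teal.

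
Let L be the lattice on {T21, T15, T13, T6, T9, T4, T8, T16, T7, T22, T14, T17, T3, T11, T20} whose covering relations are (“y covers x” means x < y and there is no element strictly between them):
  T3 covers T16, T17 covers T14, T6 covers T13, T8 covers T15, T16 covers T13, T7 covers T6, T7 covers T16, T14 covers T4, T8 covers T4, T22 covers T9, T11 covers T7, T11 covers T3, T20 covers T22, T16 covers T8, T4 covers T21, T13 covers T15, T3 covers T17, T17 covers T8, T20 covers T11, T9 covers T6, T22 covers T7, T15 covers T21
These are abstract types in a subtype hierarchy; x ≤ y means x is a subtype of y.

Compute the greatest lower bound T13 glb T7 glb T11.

Common lower bounds of {T13, T7, T11}: T13, T15, T21.
The greatest among these is T13.

T13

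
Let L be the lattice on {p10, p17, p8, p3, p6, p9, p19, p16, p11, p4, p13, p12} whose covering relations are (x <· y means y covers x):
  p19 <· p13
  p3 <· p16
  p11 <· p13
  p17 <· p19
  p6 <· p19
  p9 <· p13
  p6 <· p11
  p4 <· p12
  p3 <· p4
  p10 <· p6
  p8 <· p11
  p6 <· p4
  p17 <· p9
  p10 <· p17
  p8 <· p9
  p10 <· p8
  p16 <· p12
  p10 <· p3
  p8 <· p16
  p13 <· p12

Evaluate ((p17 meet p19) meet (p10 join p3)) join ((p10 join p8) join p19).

p17 ∧ p19 = p17
p10 ∨ p3 = p3
p17 ∧ p3 = p10
p10 ∨ p8 = p8
p8 ∨ p19 = p13
p10 ∨ p13 = p13

p13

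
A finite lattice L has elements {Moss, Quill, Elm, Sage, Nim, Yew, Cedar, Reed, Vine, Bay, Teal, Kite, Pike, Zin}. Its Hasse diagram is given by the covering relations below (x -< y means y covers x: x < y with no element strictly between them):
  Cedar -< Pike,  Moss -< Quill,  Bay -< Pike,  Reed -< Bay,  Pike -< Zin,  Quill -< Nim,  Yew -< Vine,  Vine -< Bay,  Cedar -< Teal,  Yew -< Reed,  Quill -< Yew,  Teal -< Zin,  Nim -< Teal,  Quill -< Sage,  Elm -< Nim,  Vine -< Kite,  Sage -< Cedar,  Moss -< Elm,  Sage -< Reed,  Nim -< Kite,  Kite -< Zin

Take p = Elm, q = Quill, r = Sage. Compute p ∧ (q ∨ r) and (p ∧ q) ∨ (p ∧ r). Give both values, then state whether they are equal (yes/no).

q ∨ r = Sage, so p ∧ (q ∨ r) = Elm ∧ Sage = Moss.
p ∧ q = Moss and p ∧ r = Moss, so (p ∧ q) ∨ (p ∧ r) = Moss ∨ Moss = Moss.
Equal: yes.

Moss; Moss; yes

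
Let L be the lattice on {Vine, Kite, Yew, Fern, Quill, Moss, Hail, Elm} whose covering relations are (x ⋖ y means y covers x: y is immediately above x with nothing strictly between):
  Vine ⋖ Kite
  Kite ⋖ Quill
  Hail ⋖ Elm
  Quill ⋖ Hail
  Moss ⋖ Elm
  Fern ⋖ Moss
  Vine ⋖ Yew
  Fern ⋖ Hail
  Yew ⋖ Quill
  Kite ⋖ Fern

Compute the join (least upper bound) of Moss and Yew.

Common upper bounds of {Moss, Yew}: Elm.
The least among these is Elm.

Elm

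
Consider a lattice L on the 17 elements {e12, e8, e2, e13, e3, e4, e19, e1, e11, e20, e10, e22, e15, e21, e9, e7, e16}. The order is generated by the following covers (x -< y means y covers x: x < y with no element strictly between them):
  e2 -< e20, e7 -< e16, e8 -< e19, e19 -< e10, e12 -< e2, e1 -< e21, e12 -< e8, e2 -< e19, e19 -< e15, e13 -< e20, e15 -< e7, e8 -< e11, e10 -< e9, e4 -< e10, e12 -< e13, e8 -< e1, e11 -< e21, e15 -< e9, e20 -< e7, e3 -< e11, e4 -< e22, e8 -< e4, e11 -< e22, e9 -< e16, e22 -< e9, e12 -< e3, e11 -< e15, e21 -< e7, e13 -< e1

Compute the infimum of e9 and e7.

Common lower bounds of {e9, e7}: e11, e12, e15, e19, e2, e3, e8.
The greatest among these is e15.

e15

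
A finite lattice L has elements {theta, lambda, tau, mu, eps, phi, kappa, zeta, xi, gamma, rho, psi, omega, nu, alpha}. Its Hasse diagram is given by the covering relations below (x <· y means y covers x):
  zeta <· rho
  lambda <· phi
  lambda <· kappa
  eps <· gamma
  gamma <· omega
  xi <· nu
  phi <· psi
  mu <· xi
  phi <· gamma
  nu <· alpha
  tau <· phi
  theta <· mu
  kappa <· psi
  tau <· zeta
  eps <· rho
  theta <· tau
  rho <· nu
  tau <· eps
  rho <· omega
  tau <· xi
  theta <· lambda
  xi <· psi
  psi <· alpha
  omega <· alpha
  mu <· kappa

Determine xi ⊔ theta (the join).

Common upper bounds of {xi, theta}: alpha, nu, psi, xi.
The least among these is xi.

xi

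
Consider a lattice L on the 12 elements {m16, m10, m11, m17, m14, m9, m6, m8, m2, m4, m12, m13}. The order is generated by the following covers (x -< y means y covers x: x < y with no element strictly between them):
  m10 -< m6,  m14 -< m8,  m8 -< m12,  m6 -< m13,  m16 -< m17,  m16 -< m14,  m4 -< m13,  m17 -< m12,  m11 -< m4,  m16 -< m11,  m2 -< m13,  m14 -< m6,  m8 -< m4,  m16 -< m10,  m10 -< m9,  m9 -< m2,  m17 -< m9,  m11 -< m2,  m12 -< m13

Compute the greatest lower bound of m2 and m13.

m2

Common lower bounds of {m2, m13}: m10, m11, m16, m17, m2, m9.
The greatest among these is m2.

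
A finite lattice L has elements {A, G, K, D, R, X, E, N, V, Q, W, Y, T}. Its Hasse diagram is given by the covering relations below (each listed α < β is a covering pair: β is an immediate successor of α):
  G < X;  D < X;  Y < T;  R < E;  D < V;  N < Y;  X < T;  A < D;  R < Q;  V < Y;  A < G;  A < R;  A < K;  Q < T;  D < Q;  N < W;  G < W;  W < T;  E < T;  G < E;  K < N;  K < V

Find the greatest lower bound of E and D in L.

A

Common lower bounds of {E, D}: A.
The greatest among these is A.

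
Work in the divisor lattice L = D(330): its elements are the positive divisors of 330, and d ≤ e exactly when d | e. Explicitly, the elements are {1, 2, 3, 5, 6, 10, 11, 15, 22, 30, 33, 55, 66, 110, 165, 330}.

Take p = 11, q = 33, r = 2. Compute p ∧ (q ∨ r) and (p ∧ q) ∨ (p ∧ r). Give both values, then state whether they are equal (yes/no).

q ∨ r = 66, so p ∧ (q ∨ r) = 11 ∧ 66 = 11.
p ∧ q = 11 and p ∧ r = 1, so (p ∧ q) ∨ (p ∧ r) = 11 ∨ 1 = 11.
Equal: yes.

11; 11; yes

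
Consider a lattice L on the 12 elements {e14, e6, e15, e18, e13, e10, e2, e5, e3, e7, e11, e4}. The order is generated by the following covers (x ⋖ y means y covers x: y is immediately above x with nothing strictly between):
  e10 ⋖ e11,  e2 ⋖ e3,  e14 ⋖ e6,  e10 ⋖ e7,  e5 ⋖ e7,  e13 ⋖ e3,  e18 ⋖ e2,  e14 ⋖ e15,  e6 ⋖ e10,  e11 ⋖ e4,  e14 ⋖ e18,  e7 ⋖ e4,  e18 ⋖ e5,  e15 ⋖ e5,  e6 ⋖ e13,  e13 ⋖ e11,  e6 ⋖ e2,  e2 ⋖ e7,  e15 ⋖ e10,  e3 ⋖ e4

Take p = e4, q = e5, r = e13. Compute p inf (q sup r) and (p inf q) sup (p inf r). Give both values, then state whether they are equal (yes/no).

q sup r = e4, so p inf (q sup r) = e4 inf e4 = e4.
p inf q = e5 and p inf r = e13, so (p inf q) sup (p inf r) = e5 sup e13 = e4.
Equal: yes.

e4; e4; yes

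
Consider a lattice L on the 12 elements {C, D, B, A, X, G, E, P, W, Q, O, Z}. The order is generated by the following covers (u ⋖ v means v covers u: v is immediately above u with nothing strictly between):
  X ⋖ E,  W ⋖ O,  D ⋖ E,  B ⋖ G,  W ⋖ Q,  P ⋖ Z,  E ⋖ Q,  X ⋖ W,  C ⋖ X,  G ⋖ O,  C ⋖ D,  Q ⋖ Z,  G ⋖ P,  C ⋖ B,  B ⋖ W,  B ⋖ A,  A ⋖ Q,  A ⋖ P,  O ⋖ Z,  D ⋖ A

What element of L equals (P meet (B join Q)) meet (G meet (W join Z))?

B ∨ Q = Q
P ∧ Q = A
W ∨ Z = Z
G ∧ Z = G
A ∧ G = B

B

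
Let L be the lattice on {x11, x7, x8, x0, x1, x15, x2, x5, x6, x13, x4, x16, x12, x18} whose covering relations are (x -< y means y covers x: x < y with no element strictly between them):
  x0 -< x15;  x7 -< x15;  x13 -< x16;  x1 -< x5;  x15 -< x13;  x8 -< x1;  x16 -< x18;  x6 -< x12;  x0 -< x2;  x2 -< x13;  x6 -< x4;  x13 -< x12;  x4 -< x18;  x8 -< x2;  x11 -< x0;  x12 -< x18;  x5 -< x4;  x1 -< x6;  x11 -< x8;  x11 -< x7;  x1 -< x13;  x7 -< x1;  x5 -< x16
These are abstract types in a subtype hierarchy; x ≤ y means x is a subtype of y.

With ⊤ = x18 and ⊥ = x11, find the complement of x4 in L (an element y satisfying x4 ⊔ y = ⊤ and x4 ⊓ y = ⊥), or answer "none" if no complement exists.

Need y with x4 ∨ y = x18 and x4 ∧ y = x11.
Checking each element gives: x0.

x0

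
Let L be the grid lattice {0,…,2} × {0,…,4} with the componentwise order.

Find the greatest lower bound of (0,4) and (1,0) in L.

In a product of chains, the meet is componentwise min, giving (0,0).

(0,0)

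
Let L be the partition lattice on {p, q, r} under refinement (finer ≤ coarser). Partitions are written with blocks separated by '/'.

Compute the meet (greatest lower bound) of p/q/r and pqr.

The meet (common refinement) of p/q/r and pqr intersects blocks pairwise, giving p/q/r.

p/q/r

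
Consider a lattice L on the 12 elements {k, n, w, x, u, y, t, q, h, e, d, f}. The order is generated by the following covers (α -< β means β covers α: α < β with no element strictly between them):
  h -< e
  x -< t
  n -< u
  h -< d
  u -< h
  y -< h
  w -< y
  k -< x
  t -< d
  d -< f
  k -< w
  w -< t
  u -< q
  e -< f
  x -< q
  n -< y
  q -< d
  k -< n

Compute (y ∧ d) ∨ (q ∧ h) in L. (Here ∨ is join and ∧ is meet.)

h

y ∧ d = y
q ∧ h = u
y ∨ u = h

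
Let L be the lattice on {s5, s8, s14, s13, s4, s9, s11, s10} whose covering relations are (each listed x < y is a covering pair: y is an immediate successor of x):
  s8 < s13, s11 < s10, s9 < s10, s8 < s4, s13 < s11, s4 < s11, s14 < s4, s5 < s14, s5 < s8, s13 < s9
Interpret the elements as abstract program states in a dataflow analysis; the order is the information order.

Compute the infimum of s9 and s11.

s13

Common lower bounds of {s9, s11}: s13, s5, s8.
The greatest among these is s13.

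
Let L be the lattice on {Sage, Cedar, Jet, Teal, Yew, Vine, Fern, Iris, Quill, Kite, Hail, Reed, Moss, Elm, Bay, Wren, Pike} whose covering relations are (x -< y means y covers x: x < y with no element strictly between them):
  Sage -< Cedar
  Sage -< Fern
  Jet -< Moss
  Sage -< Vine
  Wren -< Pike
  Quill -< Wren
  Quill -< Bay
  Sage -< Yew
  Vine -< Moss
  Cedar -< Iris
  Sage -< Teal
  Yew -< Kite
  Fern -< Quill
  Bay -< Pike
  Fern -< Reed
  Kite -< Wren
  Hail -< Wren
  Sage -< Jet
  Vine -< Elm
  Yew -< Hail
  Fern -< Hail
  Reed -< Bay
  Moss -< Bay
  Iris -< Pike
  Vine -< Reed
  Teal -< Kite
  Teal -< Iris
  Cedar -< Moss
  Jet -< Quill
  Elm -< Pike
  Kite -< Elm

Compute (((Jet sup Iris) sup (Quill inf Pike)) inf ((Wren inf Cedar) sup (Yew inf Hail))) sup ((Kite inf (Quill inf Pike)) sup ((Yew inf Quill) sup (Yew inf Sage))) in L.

Yew

Jet ∨ Iris = Pike
Quill ∧ Pike = Quill
Pike ∨ Quill = Pike
Wren ∧ Cedar = Sage
Yew ∧ Hail = Yew
Sage ∨ Yew = Yew
Pike ∧ Yew = Yew
Quill ∧ Pike = Quill
Kite ∧ Quill = Sage
Yew ∧ Quill = Sage
Yew ∧ Sage = Sage
Sage ∨ Sage = Sage
Sage ∨ Sage = Sage
Yew ∨ Sage = Yew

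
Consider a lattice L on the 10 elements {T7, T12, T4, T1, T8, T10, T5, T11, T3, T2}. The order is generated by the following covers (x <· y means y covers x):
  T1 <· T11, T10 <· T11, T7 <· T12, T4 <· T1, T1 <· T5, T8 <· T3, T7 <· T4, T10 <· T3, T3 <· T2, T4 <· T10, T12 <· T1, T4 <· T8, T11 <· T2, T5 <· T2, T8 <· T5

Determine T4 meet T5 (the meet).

Common lower bounds of {T4, T5}: T4, T7.
The greatest among these is T4.

T4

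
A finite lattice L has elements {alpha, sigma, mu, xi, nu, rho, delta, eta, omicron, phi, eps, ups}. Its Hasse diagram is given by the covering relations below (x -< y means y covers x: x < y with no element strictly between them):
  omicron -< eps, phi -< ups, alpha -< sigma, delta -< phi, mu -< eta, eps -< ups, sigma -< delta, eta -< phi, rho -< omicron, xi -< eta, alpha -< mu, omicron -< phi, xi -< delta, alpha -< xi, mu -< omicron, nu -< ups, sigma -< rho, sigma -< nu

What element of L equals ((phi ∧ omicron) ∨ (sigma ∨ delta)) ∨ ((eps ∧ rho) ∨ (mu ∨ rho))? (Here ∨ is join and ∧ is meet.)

phi

phi ∧ omicron = omicron
sigma ∨ delta = delta
omicron ∨ delta = phi
eps ∧ rho = rho
mu ∨ rho = omicron
rho ∨ omicron = omicron
phi ∨ omicron = phi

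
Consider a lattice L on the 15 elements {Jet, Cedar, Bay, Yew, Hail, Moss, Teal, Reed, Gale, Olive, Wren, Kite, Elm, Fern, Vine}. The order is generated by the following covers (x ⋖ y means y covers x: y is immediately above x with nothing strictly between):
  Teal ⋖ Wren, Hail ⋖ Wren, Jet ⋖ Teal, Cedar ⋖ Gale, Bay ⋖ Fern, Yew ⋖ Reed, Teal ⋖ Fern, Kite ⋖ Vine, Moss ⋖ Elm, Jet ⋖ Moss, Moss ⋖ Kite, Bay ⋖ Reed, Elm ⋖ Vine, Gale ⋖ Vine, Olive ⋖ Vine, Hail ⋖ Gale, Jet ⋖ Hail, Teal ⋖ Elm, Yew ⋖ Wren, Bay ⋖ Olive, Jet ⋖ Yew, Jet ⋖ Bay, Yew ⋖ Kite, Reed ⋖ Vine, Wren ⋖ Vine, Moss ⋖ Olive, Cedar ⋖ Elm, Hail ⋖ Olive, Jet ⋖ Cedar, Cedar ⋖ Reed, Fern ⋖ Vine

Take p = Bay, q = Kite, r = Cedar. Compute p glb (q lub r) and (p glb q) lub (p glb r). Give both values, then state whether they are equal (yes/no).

Bay; Jet; no

q lub r = Vine, so p glb (q lub r) = Bay glb Vine = Bay.
p glb q = Jet and p glb r = Jet, so (p glb q) lub (p glb r) = Jet lub Jet = Jet.
Equal: no.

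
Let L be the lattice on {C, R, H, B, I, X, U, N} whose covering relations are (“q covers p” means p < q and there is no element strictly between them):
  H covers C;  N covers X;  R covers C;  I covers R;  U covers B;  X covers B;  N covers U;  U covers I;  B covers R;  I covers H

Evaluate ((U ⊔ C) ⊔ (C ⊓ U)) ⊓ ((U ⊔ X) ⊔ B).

U ∨ C = U
C ∧ U = C
U ∨ C = U
U ∨ X = N
N ∨ B = N
U ∧ N = U

U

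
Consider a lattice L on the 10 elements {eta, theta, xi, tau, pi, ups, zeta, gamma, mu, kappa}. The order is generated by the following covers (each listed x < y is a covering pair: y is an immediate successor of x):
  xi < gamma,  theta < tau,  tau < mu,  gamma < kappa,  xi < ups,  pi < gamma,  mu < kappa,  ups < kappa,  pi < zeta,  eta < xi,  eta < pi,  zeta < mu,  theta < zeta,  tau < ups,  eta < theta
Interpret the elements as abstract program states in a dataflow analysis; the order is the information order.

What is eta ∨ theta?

theta

Common upper bounds of {eta, theta}: kappa, mu, tau, theta, ups, zeta.
The least among these is theta.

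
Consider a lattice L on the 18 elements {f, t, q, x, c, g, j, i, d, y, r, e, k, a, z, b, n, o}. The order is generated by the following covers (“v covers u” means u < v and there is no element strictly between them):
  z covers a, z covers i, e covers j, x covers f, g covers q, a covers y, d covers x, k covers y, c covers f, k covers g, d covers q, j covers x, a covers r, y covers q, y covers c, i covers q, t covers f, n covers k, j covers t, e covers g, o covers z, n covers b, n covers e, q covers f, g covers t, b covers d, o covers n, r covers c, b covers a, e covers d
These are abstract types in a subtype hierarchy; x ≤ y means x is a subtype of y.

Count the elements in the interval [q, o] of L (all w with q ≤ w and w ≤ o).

The interval [q, o] = {a, b, d, e, g, i, k, n, o, q, y, z}, which has 12 elements.

12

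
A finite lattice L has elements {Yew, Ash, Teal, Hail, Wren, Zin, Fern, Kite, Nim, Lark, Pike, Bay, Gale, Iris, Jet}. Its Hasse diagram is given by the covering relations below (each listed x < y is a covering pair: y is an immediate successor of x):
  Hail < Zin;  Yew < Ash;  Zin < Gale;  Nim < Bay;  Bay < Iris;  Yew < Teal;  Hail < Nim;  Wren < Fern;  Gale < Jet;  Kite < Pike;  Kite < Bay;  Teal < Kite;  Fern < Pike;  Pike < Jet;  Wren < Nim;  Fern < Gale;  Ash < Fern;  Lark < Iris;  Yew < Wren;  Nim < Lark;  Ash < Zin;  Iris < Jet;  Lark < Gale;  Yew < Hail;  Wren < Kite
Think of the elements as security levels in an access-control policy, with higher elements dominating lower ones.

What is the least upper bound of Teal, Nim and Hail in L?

Bay

Common upper bounds of {Teal, Nim, Hail}: Bay, Iris, Jet.
The least among these is Bay.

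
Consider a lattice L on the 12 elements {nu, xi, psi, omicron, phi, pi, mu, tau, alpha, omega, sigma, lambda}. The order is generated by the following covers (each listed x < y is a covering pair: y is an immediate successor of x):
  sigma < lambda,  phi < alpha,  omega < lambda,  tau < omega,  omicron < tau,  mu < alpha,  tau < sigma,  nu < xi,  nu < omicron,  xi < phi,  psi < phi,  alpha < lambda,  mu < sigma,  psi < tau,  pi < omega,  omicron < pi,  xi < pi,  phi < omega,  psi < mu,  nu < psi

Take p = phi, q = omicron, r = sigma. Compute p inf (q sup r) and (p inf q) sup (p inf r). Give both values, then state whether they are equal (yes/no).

q sup r = sigma, so p inf (q sup r) = phi inf sigma = psi.
p inf q = nu and p inf r = psi, so (p inf q) sup (p inf r) = nu sup psi = psi.
Equal: yes.

psi; psi; yes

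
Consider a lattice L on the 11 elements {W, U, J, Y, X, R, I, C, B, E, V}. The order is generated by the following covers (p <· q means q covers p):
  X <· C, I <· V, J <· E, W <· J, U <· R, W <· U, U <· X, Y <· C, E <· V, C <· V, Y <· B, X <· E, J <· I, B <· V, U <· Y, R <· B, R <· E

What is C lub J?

Common upper bounds of {C, J}: V.
The least among these is V.

V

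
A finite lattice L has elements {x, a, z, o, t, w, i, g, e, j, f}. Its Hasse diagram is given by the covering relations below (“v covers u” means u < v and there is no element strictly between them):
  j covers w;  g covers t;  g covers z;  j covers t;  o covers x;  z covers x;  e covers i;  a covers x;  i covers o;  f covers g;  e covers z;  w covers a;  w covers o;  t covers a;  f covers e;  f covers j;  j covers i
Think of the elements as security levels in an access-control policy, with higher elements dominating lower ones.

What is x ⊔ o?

Common upper bounds of {x, o}: e, f, i, j, o, w.
The least among these is o.

o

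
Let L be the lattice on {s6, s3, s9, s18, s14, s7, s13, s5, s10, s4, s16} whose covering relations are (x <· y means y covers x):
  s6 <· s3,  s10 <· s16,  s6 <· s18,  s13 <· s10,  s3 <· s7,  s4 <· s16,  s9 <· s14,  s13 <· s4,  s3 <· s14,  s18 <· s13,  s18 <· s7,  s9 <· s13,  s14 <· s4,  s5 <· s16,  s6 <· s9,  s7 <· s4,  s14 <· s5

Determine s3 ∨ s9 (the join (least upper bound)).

Common upper bounds of {s3, s9}: s14, s16, s4, s5.
The least among these is s14.

s14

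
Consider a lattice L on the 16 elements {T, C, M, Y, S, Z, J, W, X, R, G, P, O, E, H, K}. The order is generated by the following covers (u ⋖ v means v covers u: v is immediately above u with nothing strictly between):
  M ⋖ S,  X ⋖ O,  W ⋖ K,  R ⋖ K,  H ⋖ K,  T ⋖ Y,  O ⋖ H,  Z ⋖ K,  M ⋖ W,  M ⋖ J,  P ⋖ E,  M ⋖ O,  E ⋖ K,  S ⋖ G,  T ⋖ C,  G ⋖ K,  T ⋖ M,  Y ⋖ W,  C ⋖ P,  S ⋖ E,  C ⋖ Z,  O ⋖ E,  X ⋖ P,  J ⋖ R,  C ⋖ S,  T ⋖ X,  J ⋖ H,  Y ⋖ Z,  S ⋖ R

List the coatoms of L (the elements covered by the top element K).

E, G, H, R, W, Z

The coatoms are exactly the elements covered by K: E, G, H, R, W, Z.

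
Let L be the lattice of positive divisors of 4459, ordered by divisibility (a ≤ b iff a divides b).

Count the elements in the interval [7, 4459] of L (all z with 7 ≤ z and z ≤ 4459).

6

The interval [7, 4459] = {343, 4459, 49, 637, 7, 91}, which has 6 elements.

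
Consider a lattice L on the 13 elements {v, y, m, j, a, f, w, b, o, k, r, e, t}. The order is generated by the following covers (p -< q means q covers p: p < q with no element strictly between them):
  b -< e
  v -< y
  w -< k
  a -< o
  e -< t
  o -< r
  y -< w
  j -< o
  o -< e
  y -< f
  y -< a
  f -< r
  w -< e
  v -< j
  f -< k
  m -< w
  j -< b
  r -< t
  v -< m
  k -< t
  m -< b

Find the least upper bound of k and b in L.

t

Common upper bounds of {k, b}: t.
The least among these is t.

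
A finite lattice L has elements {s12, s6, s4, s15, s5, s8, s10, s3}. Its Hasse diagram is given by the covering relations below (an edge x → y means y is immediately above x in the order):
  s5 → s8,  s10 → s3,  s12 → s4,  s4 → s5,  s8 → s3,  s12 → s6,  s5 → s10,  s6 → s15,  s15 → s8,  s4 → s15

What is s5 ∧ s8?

s5

Common lower bounds of {s5, s8}: s12, s4, s5.
The greatest among these is s5.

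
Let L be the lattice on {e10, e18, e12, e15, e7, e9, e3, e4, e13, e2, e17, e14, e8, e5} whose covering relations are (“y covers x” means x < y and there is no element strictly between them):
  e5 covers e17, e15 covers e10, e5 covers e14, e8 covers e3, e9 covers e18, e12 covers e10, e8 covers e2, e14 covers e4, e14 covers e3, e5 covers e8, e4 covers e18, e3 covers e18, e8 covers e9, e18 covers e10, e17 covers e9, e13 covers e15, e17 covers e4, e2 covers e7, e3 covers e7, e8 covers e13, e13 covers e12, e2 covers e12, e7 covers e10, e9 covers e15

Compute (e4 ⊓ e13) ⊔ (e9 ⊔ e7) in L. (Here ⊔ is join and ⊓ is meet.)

e4 ∧ e13 = e10
e9 ∨ e7 = e8
e10 ∨ e8 = e8

e8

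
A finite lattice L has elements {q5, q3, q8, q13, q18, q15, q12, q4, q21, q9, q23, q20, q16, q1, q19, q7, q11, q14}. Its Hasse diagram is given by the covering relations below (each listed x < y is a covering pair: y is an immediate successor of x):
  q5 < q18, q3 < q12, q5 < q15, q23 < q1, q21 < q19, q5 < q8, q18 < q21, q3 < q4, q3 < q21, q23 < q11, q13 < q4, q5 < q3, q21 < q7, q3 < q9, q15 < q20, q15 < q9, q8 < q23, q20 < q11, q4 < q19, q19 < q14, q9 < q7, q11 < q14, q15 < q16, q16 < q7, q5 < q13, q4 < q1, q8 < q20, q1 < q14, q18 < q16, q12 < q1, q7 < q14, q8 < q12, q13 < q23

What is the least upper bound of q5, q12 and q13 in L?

q1

Common upper bounds of {q5, q12, q13}: q1, q14.
The least among these is q1.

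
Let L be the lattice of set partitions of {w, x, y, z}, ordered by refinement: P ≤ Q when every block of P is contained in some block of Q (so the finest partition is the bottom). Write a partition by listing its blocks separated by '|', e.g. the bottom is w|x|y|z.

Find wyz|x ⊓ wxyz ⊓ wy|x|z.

wy|x|z

Common lower bounds of {wyz|x, wxyz, wy|x|z}: wy|x|z, w|x|y|z.
The greatest among these is wy|x|z.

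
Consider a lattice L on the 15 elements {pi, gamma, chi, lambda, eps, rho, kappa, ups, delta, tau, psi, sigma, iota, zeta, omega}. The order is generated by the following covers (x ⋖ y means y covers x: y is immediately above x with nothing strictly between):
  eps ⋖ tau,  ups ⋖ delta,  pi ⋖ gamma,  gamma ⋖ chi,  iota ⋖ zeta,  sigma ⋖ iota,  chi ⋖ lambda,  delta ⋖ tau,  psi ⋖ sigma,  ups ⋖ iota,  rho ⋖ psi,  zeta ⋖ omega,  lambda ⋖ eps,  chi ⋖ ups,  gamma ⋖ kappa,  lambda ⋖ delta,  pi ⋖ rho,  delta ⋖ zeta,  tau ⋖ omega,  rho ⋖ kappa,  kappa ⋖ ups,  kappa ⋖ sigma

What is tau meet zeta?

Common lower bounds of {tau, zeta}: chi, delta, gamma, kappa, lambda, pi, rho, ups.
The greatest among these is delta.

delta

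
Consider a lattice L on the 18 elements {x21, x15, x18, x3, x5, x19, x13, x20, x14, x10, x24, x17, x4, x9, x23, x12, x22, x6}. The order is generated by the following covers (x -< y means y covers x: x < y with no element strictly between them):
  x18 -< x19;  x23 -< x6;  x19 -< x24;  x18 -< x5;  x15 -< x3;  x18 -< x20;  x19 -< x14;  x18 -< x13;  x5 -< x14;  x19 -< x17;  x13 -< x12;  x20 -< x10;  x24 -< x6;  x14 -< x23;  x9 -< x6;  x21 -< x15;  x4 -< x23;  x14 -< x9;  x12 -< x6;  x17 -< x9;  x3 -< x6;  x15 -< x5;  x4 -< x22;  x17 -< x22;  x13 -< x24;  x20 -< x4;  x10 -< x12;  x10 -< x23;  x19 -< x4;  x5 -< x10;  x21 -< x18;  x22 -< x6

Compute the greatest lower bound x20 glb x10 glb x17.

x18

Common lower bounds of {x20, x10, x17}: x18, x21.
The greatest among these is x18.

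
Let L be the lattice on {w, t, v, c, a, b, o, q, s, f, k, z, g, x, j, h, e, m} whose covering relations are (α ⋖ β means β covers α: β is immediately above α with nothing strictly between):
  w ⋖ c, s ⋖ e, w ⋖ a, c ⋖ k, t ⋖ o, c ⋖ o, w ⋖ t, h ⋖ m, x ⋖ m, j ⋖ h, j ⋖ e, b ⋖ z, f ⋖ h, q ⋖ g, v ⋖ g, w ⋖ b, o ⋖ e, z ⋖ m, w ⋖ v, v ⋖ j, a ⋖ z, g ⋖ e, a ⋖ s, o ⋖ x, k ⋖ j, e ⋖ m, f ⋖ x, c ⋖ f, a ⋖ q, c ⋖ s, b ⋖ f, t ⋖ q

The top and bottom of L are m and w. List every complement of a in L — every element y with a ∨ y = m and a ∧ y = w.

Need y with a ∨ y = m and a ∧ y = w.
Checking each element gives: f, h, x.

f, h, x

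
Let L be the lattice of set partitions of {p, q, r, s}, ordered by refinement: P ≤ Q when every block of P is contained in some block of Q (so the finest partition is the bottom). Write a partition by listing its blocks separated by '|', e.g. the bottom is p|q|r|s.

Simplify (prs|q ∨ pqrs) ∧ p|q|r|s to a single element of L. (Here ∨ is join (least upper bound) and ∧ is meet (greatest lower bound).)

prs|q ∨ pqrs = pqrs
pqrs ∧ p|q|r|s = p|q|r|s

p|q|r|s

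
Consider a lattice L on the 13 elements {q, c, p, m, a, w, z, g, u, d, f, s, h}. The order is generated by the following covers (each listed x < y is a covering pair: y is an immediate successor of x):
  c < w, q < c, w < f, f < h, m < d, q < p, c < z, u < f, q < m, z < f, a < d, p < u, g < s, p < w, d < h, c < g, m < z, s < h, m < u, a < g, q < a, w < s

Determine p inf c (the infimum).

Common lower bounds of {p, c}: q.
The greatest among these is q.

q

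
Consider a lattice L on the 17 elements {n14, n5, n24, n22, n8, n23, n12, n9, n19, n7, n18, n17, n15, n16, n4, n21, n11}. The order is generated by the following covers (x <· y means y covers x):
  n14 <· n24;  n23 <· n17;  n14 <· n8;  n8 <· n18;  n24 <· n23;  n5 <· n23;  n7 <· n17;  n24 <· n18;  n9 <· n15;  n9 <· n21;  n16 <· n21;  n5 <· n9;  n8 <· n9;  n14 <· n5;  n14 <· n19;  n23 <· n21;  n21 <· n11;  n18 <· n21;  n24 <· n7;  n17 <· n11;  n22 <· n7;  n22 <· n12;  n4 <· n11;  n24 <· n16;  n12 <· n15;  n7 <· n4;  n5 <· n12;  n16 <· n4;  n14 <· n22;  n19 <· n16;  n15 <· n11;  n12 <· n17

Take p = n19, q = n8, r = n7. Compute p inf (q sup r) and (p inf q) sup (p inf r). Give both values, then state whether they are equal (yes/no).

q sup r = n11, so p inf (q sup r) = n19 inf n11 = n19.
p inf q = n14 and p inf r = n14, so (p inf q) sup (p inf r) = n14 sup n14 = n14.
Equal: no.

n19; n14; no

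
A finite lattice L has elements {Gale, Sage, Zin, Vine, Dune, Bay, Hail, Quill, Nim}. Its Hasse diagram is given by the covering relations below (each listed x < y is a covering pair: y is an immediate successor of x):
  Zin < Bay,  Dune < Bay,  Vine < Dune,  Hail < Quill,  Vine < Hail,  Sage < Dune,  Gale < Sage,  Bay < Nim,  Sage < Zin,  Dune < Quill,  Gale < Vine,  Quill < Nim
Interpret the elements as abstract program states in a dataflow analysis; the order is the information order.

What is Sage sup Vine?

Common upper bounds of {Sage, Vine}: Bay, Dune, Nim, Quill.
The least among these is Dune.

Dune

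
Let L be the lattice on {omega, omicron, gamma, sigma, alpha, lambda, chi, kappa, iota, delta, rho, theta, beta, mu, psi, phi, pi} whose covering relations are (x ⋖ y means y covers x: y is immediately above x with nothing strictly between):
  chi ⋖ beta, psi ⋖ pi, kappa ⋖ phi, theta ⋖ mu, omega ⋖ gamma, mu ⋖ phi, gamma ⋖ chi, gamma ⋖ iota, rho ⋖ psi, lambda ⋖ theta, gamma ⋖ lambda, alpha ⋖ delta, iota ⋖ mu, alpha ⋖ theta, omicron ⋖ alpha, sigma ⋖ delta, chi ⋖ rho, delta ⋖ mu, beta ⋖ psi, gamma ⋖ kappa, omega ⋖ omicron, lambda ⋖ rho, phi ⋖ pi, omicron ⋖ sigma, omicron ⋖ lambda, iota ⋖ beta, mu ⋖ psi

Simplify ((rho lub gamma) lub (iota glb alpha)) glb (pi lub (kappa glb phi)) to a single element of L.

rho

rho ∨ gamma = rho
iota ∧ alpha = omega
rho ∨ omega = rho
kappa ∧ phi = kappa
pi ∨ kappa = pi
rho ∧ pi = rho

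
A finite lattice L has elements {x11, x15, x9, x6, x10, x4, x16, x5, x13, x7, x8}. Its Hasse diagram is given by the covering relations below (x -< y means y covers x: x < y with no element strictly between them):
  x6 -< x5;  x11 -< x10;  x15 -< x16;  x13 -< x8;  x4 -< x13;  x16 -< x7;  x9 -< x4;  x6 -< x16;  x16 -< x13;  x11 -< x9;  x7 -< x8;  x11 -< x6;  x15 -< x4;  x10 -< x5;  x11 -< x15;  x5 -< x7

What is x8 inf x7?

x7

Common lower bounds of {x8, x7}: x10, x11, x15, x16, x5, x6, x7.
The greatest among these is x7.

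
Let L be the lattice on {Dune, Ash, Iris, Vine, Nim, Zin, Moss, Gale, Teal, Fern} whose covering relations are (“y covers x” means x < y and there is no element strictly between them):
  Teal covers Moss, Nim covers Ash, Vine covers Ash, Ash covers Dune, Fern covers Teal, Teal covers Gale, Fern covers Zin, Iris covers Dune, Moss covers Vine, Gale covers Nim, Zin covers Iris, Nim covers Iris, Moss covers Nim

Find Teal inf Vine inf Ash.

Common lower bounds of {Teal, Vine, Ash}: Ash, Dune.
The greatest among these is Ash.

Ash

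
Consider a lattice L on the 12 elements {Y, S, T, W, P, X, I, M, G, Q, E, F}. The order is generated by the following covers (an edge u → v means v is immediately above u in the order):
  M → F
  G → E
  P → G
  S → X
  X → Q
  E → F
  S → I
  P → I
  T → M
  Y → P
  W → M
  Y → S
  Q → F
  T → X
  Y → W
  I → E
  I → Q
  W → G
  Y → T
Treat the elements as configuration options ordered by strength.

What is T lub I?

Q

Common upper bounds of {T, I}: F, Q.
The least among these is Q.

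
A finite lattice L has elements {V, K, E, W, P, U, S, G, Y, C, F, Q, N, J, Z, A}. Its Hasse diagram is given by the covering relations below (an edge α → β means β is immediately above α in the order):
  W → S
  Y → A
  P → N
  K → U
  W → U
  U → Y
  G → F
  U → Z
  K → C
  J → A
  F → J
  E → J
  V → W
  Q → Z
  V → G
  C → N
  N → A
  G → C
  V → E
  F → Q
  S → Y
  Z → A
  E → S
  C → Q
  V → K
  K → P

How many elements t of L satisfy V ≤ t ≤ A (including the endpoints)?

16

The interval [V, A] = {A, C, E, F, G, J, K, N, P, Q, S, U, V, W, Y, Z}, which has 16 elements.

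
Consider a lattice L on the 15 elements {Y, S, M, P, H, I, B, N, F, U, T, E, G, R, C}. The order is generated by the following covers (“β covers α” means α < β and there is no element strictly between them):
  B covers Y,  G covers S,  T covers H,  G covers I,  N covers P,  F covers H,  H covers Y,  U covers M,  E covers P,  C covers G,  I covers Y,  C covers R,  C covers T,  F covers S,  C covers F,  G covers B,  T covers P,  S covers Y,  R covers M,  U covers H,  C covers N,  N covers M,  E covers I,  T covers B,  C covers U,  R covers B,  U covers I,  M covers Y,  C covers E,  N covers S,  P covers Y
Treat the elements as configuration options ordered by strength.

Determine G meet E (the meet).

Common lower bounds of {G, E}: I, Y.
The greatest among these is I.

I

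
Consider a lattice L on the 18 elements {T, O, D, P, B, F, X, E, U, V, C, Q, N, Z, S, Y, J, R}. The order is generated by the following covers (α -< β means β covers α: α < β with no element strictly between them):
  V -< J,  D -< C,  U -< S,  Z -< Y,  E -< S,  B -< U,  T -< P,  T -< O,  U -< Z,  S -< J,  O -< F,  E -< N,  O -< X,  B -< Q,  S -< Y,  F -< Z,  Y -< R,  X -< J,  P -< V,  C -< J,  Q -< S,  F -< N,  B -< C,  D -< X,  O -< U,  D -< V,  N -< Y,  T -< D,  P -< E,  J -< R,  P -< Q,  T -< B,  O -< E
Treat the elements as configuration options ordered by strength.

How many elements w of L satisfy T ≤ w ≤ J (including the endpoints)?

The interval [T, J] = {B, C, D, E, J, O, P, Q, S, T, U, V, X}, which has 13 elements.

13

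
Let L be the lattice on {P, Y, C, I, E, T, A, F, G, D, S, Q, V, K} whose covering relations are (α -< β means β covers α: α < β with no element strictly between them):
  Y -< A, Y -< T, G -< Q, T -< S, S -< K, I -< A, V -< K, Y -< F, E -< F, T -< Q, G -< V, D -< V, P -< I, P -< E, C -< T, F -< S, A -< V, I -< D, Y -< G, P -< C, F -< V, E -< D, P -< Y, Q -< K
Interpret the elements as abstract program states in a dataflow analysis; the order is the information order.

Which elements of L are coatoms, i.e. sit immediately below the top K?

Q, S, V

The coatoms are exactly the elements covered by K: Q, S, V.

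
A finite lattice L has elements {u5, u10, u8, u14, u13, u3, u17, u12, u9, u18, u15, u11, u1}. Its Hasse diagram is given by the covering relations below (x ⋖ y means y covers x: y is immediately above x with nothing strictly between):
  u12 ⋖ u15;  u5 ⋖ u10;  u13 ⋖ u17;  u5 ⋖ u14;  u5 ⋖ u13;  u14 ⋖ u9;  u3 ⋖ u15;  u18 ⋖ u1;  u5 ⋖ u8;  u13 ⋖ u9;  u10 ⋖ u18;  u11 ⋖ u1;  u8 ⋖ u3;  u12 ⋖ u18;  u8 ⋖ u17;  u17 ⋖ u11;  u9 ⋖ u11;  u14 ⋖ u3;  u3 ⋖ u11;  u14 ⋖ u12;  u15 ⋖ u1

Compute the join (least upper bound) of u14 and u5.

Common upper bounds of {u14, u5}: u1, u11, u12, u14, u15, u18, u3, u9.
The least among these is u14.

u14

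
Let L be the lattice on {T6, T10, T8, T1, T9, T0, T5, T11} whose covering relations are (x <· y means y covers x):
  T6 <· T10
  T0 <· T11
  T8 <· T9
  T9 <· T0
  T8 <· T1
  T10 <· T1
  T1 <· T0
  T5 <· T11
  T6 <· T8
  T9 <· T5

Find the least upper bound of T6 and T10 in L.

T10

Common upper bounds of {T6, T10}: T0, T1, T10, T11.
The least among these is T10.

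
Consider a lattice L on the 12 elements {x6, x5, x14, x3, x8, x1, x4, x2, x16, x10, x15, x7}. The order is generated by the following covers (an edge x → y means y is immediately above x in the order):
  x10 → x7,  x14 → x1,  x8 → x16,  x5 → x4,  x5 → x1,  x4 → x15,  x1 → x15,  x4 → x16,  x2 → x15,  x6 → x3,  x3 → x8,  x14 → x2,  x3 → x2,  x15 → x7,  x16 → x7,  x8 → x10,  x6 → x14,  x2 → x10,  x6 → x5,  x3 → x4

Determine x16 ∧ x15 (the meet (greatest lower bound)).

Common lower bounds of {x16, x15}: x3, x4, x5, x6.
The greatest among these is x4.

x4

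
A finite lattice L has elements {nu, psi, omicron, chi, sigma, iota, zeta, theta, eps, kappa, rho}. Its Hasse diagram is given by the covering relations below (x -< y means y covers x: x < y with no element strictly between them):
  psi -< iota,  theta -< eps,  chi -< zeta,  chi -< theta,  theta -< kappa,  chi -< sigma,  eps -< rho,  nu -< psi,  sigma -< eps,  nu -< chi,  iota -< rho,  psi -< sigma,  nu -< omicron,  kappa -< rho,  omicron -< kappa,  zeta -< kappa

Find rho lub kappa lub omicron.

Common upper bounds of {rho, kappa, omicron}: rho.
The least among these is rho.

rho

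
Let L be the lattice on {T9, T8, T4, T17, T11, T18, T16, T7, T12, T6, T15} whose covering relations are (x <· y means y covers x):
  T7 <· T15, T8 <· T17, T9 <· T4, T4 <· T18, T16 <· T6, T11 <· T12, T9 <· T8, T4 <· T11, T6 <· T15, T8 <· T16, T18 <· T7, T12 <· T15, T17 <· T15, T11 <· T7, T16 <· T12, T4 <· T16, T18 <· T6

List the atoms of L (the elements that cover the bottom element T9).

The atoms are exactly the elements that cover T9: T4, T8.

T4, T8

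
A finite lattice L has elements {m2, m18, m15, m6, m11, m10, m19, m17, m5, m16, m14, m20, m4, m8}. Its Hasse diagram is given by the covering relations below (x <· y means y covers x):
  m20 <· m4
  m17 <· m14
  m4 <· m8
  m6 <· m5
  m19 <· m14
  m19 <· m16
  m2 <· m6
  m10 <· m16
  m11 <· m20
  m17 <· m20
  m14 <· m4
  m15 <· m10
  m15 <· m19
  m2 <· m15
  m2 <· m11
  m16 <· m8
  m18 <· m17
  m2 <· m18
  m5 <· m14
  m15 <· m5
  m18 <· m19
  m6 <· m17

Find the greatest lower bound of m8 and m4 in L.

Common lower bounds of {m8, m4}: m11, m14, m15, m17, m18, m19, m2, m20, m4, m5, m6.
The greatest among these is m4.

m4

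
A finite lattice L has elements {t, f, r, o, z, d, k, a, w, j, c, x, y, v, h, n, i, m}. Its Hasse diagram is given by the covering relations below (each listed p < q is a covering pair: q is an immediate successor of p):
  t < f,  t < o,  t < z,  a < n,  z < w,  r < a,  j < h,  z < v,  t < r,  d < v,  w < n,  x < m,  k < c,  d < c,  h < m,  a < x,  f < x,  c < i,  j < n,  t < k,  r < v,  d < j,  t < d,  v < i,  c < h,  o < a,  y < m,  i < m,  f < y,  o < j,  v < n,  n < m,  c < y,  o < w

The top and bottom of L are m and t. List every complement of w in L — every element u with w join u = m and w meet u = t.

Need u with w ∨ u = m and w ∧ u = t.
Checking each element gives: c, f, k, y.

c, f, k, y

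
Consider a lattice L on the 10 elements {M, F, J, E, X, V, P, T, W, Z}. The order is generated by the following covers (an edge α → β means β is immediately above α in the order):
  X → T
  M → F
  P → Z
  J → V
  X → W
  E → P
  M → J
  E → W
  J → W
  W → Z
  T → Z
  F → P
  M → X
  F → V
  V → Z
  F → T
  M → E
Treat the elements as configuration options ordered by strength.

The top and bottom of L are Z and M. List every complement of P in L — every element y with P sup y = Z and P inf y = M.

Need y with P ∨ y = Z and P ∧ y = M.
Checking each element gives: J, X.

J, X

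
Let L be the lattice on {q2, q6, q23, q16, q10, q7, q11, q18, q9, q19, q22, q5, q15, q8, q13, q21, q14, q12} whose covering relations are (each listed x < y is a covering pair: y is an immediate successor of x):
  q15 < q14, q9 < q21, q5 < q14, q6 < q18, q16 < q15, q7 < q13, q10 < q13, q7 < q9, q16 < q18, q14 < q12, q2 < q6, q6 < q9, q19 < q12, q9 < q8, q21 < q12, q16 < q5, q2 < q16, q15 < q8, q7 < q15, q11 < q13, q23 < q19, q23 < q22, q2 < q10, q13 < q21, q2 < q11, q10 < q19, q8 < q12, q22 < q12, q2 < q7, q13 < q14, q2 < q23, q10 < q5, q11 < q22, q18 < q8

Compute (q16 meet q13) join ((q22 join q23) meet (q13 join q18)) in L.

q22

q16 ∧ q13 = q2
q22 ∨ q23 = q22
q13 ∨ q18 = q12
q22 ∧ q12 = q22
q2 ∨ q22 = q22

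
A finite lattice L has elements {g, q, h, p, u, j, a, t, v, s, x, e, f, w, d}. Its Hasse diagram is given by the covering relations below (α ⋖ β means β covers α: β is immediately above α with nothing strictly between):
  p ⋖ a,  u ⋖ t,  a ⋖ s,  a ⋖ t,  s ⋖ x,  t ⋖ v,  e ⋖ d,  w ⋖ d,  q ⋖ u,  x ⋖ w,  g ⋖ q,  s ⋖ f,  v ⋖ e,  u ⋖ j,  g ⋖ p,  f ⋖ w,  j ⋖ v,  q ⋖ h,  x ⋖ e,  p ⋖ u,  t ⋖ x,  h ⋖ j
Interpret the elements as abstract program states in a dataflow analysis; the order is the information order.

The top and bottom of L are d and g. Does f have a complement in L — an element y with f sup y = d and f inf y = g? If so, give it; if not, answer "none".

h

Need y with f ∨ y = d and f ∧ y = g.
Checking each element gives: h.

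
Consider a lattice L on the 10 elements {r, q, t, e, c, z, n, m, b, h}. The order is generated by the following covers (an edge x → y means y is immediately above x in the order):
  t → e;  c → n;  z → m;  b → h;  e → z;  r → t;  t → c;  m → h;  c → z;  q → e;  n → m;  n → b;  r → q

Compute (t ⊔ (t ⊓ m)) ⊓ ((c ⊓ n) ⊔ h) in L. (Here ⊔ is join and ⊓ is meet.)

t

t ∧ m = t
t ∨ t = t
c ∧ n = c
c ∨ h = h
t ∧ h = t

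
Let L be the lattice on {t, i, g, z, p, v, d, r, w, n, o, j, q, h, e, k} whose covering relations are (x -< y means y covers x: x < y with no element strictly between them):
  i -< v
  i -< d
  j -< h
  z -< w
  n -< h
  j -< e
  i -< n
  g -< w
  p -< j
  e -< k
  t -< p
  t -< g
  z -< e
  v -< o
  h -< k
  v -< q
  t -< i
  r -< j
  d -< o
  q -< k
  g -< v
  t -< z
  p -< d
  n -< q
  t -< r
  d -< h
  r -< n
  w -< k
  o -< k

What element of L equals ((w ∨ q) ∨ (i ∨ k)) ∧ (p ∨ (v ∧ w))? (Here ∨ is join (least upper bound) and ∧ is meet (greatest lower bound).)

o

w ∨ q = k
i ∨ k = k
k ∨ k = k
v ∧ w = g
p ∨ g = o
k ∧ o = o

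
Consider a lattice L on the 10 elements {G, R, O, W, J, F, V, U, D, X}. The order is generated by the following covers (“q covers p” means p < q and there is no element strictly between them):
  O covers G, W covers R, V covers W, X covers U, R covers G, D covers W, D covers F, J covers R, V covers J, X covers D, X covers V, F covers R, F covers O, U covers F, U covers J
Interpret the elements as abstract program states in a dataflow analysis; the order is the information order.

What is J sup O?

Common upper bounds of {J, O}: U, X.
The least among these is U.

U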